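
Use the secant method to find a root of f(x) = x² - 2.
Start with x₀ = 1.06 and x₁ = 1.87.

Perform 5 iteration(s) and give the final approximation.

f(x) = x² - 2
x₀ = 1.06, x₁ = 1.87

Secant formula: x_{n+1} = x_n - f(x_n)(x_n - x_{n-1})/(f(x_n) - f(x_{n-1}))

Iteration 1:
  f(1.060000) = -0.876400
  f(1.870000) = 1.496900
  x_2 = 1.870000 - 1.496900×(1.870000 - 1.060000)/(1.496900 - (-0.876400))
       = 1.359113
Iteration 2:
  f(1.870000) = 1.496900
  f(1.359113) = -0.152813
  x_3 = 1.359113 - (-0.152813)×(1.359113 - 1.870000)/(-0.152813 - 1.496900)
       = 1.406436
Iteration 3:
  f(1.359113) = -0.152813
  f(1.406436) = -0.021937
  x_4 = 1.406436 - (-0.021937)×(1.406436 - 1.359113)/(-0.021937 - (-0.152813))
       = 1.414369
Iteration 4:
  f(1.406436) = -0.021937
  f(1.414369) = 0.000438
  x_5 = 1.414369 - 0.000438×(1.414369 - 1.406436)/(0.000438 - (-0.021937))
       = 1.414213
Iteration 5:
  f(1.414369) = 0.000438
  f(1.414213) = -0.000001
  x_6 = 1.414213 - (-0.000001)×(1.414213 - 1.414369)/(-0.000001 - 0.000438)
       = 1.414214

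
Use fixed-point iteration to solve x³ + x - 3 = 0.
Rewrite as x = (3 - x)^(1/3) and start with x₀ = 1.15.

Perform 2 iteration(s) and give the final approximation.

Equation: x³ + x - 3 = 0
Fixed-point form: x = (3 - x)^(1/3)
x₀ = 1.15

x_1 = g(1.150000) = 1.227601
x_2 = g(1.227601) = 1.210191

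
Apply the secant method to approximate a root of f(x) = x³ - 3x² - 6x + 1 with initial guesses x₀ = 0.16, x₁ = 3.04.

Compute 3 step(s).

f(x) = x³ - 3x² - 6x + 1
x₀ = 0.16, x₁ = 3.04

Secant formula: x_{n+1} = x_n - f(x_n)(x_n - x_{n-1})/(f(x_n) - f(x_{n-1}))

Iteration 1:
  f(0.160000) = -0.032704
  f(3.040000) = -16.870336
  x_2 = 3.040000 - (-16.870336)×(3.040000 - 0.160000)/(-16.870336 - (-0.032704))
       = 0.154406
Iteration 2:
  f(3.040000) = -16.870336
  f(0.154406) = 0.005721
  x_3 = 0.154406 - 0.005721×(0.154406 - 3.040000)/(0.005721 - (-16.870336))
       = 0.155384
Iteration 3:
  f(0.154406) = 0.005721
  f(0.155384) = -0.000987
  x_4 = 0.155384 - (-0.000987)×(0.155384 - 0.154406)/(-0.000987 - 0.005721)
       = 0.155240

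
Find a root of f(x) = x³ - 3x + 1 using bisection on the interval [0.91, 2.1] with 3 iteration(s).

f(x) = x³ - 3x + 1
Initial interval: [0.91, 2.1]

Iteration 1:
  c_1 = (0.910000 + 2.100000)/2 = 1.505000
  f(c_1) = f(1.505000) = -0.106137
  f(a) × f(c) ≥ 0, new interval: [1.505000, 2.100000]
Iteration 2:
  c_2 = (1.505000 + 2.100000)/2 = 1.802500
  f(c_2) = f(1.802500) = 1.448834
  f(a) × f(c) < 0, new interval: [1.505000, 1.802500]
Iteration 3:
  c_3 = (1.505000 + 1.802500)/2 = 1.653750
  f(c_3) = f(1.653750) = 0.561573
  f(a) × f(c) < 0, new interval: [1.505000, 1.653750]

After 3 iteration(s), the approximation is c_3 = 1.653750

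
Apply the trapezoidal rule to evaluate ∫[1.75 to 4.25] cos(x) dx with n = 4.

f(x) = cos(x)
a = 1.75, b = 4.25, n = 4
h = (b - a)/n = 0.625000

Trapezoidal rule: (h/2)[f(x₀) + 2f(x₁) + 2f(x₂) + ... + f(xₙ)]

x_0 = 1.7500, f(x_0) = -0.178246, coefficient = 1
x_1 = 2.3750, f(x_1) = -0.720278, coefficient = 2
x_2 = 3.0000, f(x_2) = -0.989992, coefficient = 2
x_3 = 3.6250, f(x_3) = -0.885416, coefficient = 2
x_4 = 4.2500, f(x_4) = -0.446087, coefficient = 1

I ≈ (0.625000/2) × -5.815708 = -1.817409
Exact value: -1.878975
Error: 0.061567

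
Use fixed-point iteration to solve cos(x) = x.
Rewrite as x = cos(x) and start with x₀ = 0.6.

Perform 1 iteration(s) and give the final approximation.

Equation: cos(x) = x
Fixed-point form: x = cos(x)
x₀ = 0.6

x_1 = g(0.600000) = 0.825336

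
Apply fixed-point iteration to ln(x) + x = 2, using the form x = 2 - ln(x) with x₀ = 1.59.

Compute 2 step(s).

Equation: ln(x) + x = 2
Fixed-point form: x = 2 - ln(x)
x₀ = 1.59

x_1 = g(1.590000) = 1.536266
x_2 = g(1.536266) = 1.570645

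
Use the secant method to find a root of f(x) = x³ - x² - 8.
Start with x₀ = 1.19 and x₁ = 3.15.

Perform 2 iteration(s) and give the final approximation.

f(x) = x³ - x² - 8
x₀ = 1.19, x₁ = 3.15

Secant formula: x_{n+1} = x_n - f(x_n)(x_n - x_{n-1})/(f(x_n) - f(x_{n-1}))

Iteration 1:
  f(1.190000) = -7.730941
  f(3.150000) = 13.333375
  x_2 = 3.150000 - 13.333375×(3.150000 - 1.190000)/(13.333375 - (-7.730941))
       = 1.909351
Iteration 2:
  f(3.150000) = 13.333375
  f(1.909351) = -4.684848
  x_3 = 1.909351 - (-4.684848)×(1.909351 - 3.150000)/(-4.684848 - 13.333375)
       = 2.231928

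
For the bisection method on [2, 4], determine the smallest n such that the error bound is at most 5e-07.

We need (b-a)/2^n ≤ 5e-07
(4 - 2)/2^n ≤ 5e-07
2/2^n ≤ 5e-07
2^n ≥ 4000000
n ≥ log₂(4000000) = 21.93
n ≥ 22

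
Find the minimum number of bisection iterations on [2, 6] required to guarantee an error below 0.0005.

We need (b-a)/2^n ≤ 0.0005
(6 - 2)/2^n ≤ 0.0005
4/2^n ≤ 0.0005
2^n ≥ 8000
n ≥ log₂(8000) = 12.97
n ≥ 13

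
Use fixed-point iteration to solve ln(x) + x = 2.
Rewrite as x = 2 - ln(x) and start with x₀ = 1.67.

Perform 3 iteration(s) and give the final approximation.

Equation: ln(x) + x = 2
Fixed-point form: x = 2 - ln(x)
x₀ = 1.67

x_1 = g(1.670000) = 1.487176
x_2 = g(1.487176) = 1.603121
x_3 = g(1.603121) = 1.528048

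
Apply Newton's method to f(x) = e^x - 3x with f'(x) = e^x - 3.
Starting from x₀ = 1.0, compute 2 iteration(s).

f(x) = e^x - 3x
f'(x) = e^x - 3
x₀ = 1.0

Newton-Raphson formula: x_{n+1} = x_n - f(x_n)/f'(x_n)

Iteration 1:
  f(1.000000) = -0.281718
  f'(1.000000) = -0.281718
  x_1 = 1.000000 - (-0.281718)/(-0.281718) = 0.000000
Iteration 2:
  f(0.000000) = 1.000000
  f'(0.000000) = -2.000000
  x_2 = 0.000000 - 1.000000/(-2.000000) = 0.500000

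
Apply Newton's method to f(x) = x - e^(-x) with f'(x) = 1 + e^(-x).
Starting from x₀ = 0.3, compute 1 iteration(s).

f(x) = x - e^(-x)
f'(x) = 1 + e^(-x)
x₀ = 0.3

Newton-Raphson formula: x_{n+1} = x_n - f(x_n)/f'(x_n)

Iteration 1:
  f(0.300000) = -0.440818
  f'(0.300000) = 1.740818
  x_1 = 0.300000 - (-0.440818)/1.740818 = 0.553225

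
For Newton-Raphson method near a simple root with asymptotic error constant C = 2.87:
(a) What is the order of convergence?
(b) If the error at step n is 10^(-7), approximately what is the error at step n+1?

(a) Newton-Raphson has quadratic (order 2) convergence near simple roots.
    This means |e_{n+1}| ≈ C|e_n|².

(b) With |e_n| = 10^(-7) and C = 2.87:
    |e_{n+1}| ≈ 2.87 × (10^(-7))² = 2.87 × 10^(-14)

(a) 2 (quadratic); (b) |e_{n+1}| ≈ 2.870e-14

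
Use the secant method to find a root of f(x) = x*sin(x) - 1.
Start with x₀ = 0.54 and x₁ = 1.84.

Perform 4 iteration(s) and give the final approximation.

f(x) = x*sin(x) - 1
x₀ = 0.54, x₁ = 1.84

Secant formula: x_{n+1} = x_n - f(x_n)(x_n - x_{n-1})/(f(x_n) - f(x_{n-1}))

Iteration 1:
  f(0.540000) = -0.722367
  f(1.840000) = 0.773729
  x_2 = 1.840000 - 0.773729×(1.840000 - 0.540000)/(0.773729 - (-0.722367))
       = 1.167685
Iteration 2:
  f(1.840000) = 0.773729
  f(1.167685) = 0.074089
  x_3 = 1.167685 - 0.074089×(1.167685 - 1.840000)/(0.074089 - 0.773729)
       = 1.096489
Iteration 3:
  f(1.167685) = 0.074089
  f(1.096489) = -0.024553
  x_4 = 1.096489 - (-0.024553)×(1.096489 - 1.167685)/(-0.024553 - 0.074089)
       = 1.114210
Iteration 4:
  f(1.096489) = -0.024553
  f(1.114210) = 0.000074
  x_5 = 1.114210 - 0.000074×(1.114210 - 1.096489)/(0.000074 - (-0.024553))
       = 1.114157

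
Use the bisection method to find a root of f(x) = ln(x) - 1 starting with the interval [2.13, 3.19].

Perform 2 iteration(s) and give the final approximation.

f(x) = ln(x) - 1
Initial interval: [2.13, 3.19]

Iteration 1:
  c_1 = (2.130000 + 3.190000)/2 = 2.660000
  f(c_1) = f(2.660000) = -0.021674
  f(a) × f(c) ≥ 0, new interval: [2.660000, 3.190000]
Iteration 2:
  c_2 = (2.660000 + 3.190000)/2 = 2.925000
  f(c_2) = f(2.925000) = 0.073294
  f(a) × f(c) < 0, new interval: [2.660000, 2.925000]

After 2 iteration(s), the approximation is c_2 = 2.925000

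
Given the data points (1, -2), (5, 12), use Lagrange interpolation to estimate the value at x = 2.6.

Lagrange interpolation formula:
P(x) = Σ yᵢ × Lᵢ(x)
where Lᵢ(x) = Π_{j≠i} (x - xⱼ)/(xᵢ - xⱼ)

L_0(2.6) = (2.6 - 5)/(1 - 5) = 0.600000
L_1(2.6) = (2.6 - 1)/(5 - 1) = 0.400000

P(2.6) = (-2)×L_0(2.6) + 12×L_1(2.6)
P(2.6) = 3.600000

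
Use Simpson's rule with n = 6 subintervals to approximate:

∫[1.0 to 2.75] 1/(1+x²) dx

f(x) = 1/(1+x²)
a = 1.0, b = 2.75, n = 6
h = (b - a)/n = 0.291667

Simpson's rule: (h/3)[f(x₀) + 4f(x₁) + 2f(x₂) + ... + f(xₙ)]

x_0 = 1.0000, f(x_0) = 0.500000, coefficient = 1
x_1 = 1.2917, f(x_1) = 0.374756, coefficient = 4
x_2 = 1.5833, f(x_2) = 0.285149, coefficient = 2
x_3 = 1.8750, f(x_3) = 0.221453, coefficient = 4
x_4 = 2.1667, f(x_4) = 0.175610, coefficient = 2
x_5 = 2.4583, f(x_5) = 0.141977, coefficient = 4
x_6 = 2.7500, f(x_6) = 0.116788, coefficient = 1

I ≈ (0.291667/3) × 4.491049 = 0.436630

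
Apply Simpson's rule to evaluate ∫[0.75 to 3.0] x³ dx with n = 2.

f(x) = x³
a = 0.75, b = 3.0, n = 2
h = (b - a)/n = 1.125000

Simpson's rule: (h/3)[f(x₀) + 4f(x₁) + 2f(x₂) + ... + f(xₙ)]

x_0 = 0.7500, f(x_0) = 0.421875, coefficient = 1
x_1 = 1.8750, f(x_1) = 6.591797, coefficient = 4
x_2 = 3.0000, f(x_2) = 27.000000, coefficient = 1

I ≈ (1.125000/3) × 53.789062 = 20.170898
Exact value: 20.170898
Error: 0.000000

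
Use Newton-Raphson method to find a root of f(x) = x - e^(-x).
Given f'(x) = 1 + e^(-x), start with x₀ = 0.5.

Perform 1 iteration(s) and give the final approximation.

f(x) = x - e^(-x)
f'(x) = 1 + e^(-x)
x₀ = 0.5

Newton-Raphson formula: x_{n+1} = x_n - f(x_n)/f'(x_n)

Iteration 1:
  f(0.500000) = -0.106531
  f'(0.500000) = 1.606531
  x_1 = 0.500000 - (-0.106531)/1.606531 = 0.566311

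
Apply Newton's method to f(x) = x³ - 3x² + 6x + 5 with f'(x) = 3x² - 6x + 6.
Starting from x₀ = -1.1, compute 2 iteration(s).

f(x) = x³ - 3x² + 6x + 5
f'(x) = 3x² - 6x + 6
x₀ = -1.1

Newton-Raphson formula: x_{n+1} = x_n - f(x_n)/f'(x_n)

Iteration 1:
  f(-1.100000) = -6.561000
  f'(-1.100000) = 16.230000
  x_1 = -1.100000 - (-6.561000)/16.230000 = -0.695749
Iteration 2:
  f(-0.695749) = -0.963478
  f'(-0.695749) = 11.626690
  x_2 = -0.695749 - (-0.963478)/11.626690 = -0.612881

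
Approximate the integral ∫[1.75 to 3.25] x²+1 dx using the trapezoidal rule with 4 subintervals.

f(x) = x²+1
a = 1.75, b = 3.25, n = 4
h = (b - a)/n = 0.375000

Trapezoidal rule: (h/2)[f(x₀) + 2f(x₁) + 2f(x₂) + ... + f(xₙ)]

x_0 = 1.7500, f(x_0) = 4.062500, coefficient = 1
x_1 = 2.1250, f(x_1) = 5.515625, coefficient = 2
x_2 = 2.5000, f(x_2) = 7.250000, coefficient = 2
x_3 = 2.8750, f(x_3) = 9.265625, coefficient = 2
x_4 = 3.2500, f(x_4) = 11.562500, coefficient = 1

I ≈ (0.375000/2) × 59.687500 = 11.191406
Exact value: 11.156250
Error: 0.035156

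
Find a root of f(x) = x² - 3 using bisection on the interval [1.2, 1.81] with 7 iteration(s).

f(x) = x² - 3
Initial interval: [1.2, 1.81]

Iteration 1:
  c_1 = (1.200000 + 1.810000)/2 = 1.505000
  f(c_1) = f(1.505000) = -0.734975
  f(a) × f(c) ≥ 0, new interval: [1.505000, 1.810000]
Iteration 2:
  c_2 = (1.505000 + 1.810000)/2 = 1.657500
  f(c_2) = f(1.657500) = -0.252694
  f(a) × f(c) ≥ 0, new interval: [1.657500, 1.810000]
Iteration 3:
  c_3 = (1.657500 + 1.810000)/2 = 1.733750
  f(c_3) = f(1.733750) = 0.005889
  f(a) × f(c) < 0, new interval: [1.657500, 1.733750]
Iteration 4:
  c_4 = (1.657500 + 1.733750)/2 = 1.695625
  f(c_4) = f(1.695625) = -0.124856
  f(a) × f(c) ≥ 0, new interval: [1.695625, 1.733750]
Iteration 5:
  c_5 = (1.695625 + 1.733750)/2 = 1.714688
  f(c_5) = f(1.714688) = -0.059847
  f(a) × f(c) ≥ 0, new interval: [1.714688, 1.733750]
Iteration 6:
  c_6 = (1.714688 + 1.733750)/2 = 1.724219
  f(c_6) = f(1.724219) = -0.027070
  f(a) × f(c) ≥ 0, new interval: [1.724219, 1.733750]
Iteration 7:
  c_7 = (1.724219 + 1.733750)/2 = 1.728984
  f(c_7) = f(1.728984) = -0.010613
  f(a) × f(c) ≥ 0, new interval: [1.728984, 1.733750]

After 7 iteration(s), the approximation is c_7 = 1.728984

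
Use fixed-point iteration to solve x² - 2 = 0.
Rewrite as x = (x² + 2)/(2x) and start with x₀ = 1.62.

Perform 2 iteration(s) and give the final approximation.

Equation: x² - 2 = 0
Fixed-point form: x = (x² + 2)/(2x)
x₀ = 1.62

x_1 = g(1.620000) = 1.427284
x_2 = g(1.427284) = 1.414273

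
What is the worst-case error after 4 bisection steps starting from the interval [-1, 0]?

Bisection error bound: |error| ≤ (b-a)/2^n
|error| ≤ (0 - (-1))/2^4 = 1/2^4
|error| ≤ 0.0625000000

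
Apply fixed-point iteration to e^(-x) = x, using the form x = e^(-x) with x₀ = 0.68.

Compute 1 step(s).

Equation: e^(-x) = x
Fixed-point form: x = e^(-x)
x₀ = 0.68

x_1 = g(0.680000) = 0.506617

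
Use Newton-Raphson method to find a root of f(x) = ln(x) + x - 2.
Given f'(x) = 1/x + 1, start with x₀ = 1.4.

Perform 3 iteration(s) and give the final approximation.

f(x) = ln(x) + x - 2
f'(x) = 1/x + 1
x₀ = 1.4

Newton-Raphson formula: x_{n+1} = x_n - f(x_n)/f'(x_n)

Iteration 1:
  f(1.400000) = -0.263528
  f'(1.400000) = 1.714286
  x_1 = 1.400000 - (-0.263528)/1.714286 = 1.553725
Iteration 2:
  f(1.553725) = -0.005621
  f'(1.553725) = 1.643615
  x_2 = 1.553725 - (-0.005621)/1.643615 = 1.557144
Iteration 3:
  f(1.557144) = -0.000002
  f'(1.557144) = 1.642201
  x_3 = 1.557144 - (-0.000002)/1.642201 = 1.557146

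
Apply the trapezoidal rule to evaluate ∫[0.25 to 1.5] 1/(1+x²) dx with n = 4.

f(x) = 1/(1+x²)
a = 0.25, b = 1.5, n = 4
h = (b - a)/n = 0.312500

Trapezoidal rule: (h/2)[f(x₀) + 2f(x₁) + 2f(x₂) + ... + f(xₙ)]

x_0 = 0.2500, f(x_0) = 0.941176, coefficient = 1
x_1 = 0.5625, f(x_1) = 0.759644, coefficient = 2
x_2 = 0.8750, f(x_2) = 0.566372, coefficient = 2
x_3 = 1.1875, f(x_3) = 0.414911, coefficient = 2
x_4 = 1.5000, f(x_4) = 0.307692, coefficient = 1

I ≈ (0.312500/2) × 4.730722 = 0.739175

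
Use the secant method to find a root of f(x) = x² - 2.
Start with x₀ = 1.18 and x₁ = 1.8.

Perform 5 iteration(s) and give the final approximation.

f(x) = x² - 2
x₀ = 1.18, x₁ = 1.8

Secant formula: x_{n+1} = x_n - f(x_n)(x_n - x_{n-1})/(f(x_n) - f(x_{n-1}))

Iteration 1:
  f(1.180000) = -0.607600
  f(1.800000) = 1.240000
  x_2 = 1.800000 - 1.240000×(1.800000 - 1.180000)/(1.240000 - (-0.607600))
       = 1.383893
Iteration 2:
  f(1.800000) = 1.240000
  f(1.383893) = -0.084841
  x_3 = 1.383893 - (-0.084841)×(1.383893 - 1.800000)/(-0.084841 - 1.240000)
       = 1.410540
Iteration 3:
  f(1.383893) = -0.084841
  f(1.410540) = -0.010378
  x_4 = 1.410540 - (-0.010378)×(1.410540 - 1.383893)/(-0.010378 - (-0.084841))
       = 1.414253
Iteration 4:
  f(1.410540) = -0.010378
  f(1.414253) = 0.000113
  x_5 = 1.414253 - 0.000113×(1.414253 - 1.410540)/(0.000113 - (-0.010378))
       = 1.414214
Iteration 5:
  f(1.414253) = 0.000113
  f(1.414214) = 0.000000
  x_6 = 1.414214 - 0.000000×(1.414214 - 1.414253)/(0.000000 - 0.000113)
       = 1.414214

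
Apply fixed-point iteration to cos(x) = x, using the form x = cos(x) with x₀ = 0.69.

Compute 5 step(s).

Equation: cos(x) = x
Fixed-point form: x = cos(x)
x₀ = 0.69

x_1 = g(0.690000) = 0.771246
x_2 = g(0.771246) = 0.717043
x_3 = g(0.717043) = 0.753752
x_4 = g(0.753752) = 0.729126
x_5 = g(0.729126) = 0.745757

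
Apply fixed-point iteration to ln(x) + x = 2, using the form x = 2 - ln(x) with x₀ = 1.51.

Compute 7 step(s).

Equation: ln(x) + x = 2
Fixed-point form: x = 2 - ln(x)
x₀ = 1.51

x_1 = g(1.510000) = 1.587890
x_2 = g(1.587890) = 1.537594
x_3 = g(1.537594) = 1.569781
x_4 = g(1.569781) = 1.549064
x_5 = g(1.549064) = 1.562349
x_6 = g(1.562349) = 1.553809
x_7 = g(1.553809) = 1.559290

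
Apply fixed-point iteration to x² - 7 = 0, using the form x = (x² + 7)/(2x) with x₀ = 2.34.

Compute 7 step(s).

Equation: x² - 7 = 0
Fixed-point form: x = (x² + 7)/(2x)
x₀ = 2.34

x_1 = g(2.340000) = 2.665726
x_2 = g(2.665726) = 2.645826
x_3 = g(2.645826) = 2.645751
x_4 = g(2.645751) = 2.645751
x_5 = g(2.645751) = 2.645751
x_6 = g(2.645751) = 2.645751
x_7 = g(2.645751) = 2.645751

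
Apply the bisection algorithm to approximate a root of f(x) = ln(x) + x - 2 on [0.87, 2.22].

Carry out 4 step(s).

f(x) = ln(x) + x - 2
Initial interval: [0.87, 2.22]

Iteration 1:
  c_1 = (0.870000 + 2.220000)/2 = 1.545000
  f(c_1) = f(1.545000) = -0.019976
  f(a) × f(c) ≥ 0, new interval: [1.545000, 2.220000]
Iteration 2:
  c_2 = (1.545000 + 2.220000)/2 = 1.882500
  f(c_2) = f(1.882500) = 0.515101
  f(a) × f(c) < 0, new interval: [1.545000, 1.882500]
Iteration 3:
  c_3 = (1.545000 + 1.882500)/2 = 1.713750
  f(c_3) = f(1.713750) = 0.252434
  f(a) × f(c) < 0, new interval: [1.545000, 1.713750]
Iteration 4:
  c_4 = (1.545000 + 1.713750)/2 = 1.629375
  f(c_4) = f(1.629375) = 0.117572
  f(a) × f(c) < 0, new interval: [1.545000, 1.629375]

After 4 iteration(s), the approximation is c_4 = 1.629375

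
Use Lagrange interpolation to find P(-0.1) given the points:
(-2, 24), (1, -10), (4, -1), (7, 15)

Lagrange interpolation formula:
P(x) = Σ yᵢ × Lᵢ(x)
where Lᵢ(x) = Π_{j≠i} (x - xⱼ)/(xᵢ - xⱼ)

L_0(-0.1) = (-0.1 - 1)/(-2 - 1) × (-0.1 - 4)/(-2 - 4) × (-0.1 - 7)/(-2 - 7) = 0.197660
L_1(-0.1) = (-0.1 - (-2))/(1 - (-2)) × (-0.1 - 4)/(1 - 4) × (-0.1 - 7)/(1 - 7) = 1.024241
L_2(-0.1) = (-0.1 - (-2))/(4 - (-2)) × (-0.1 - 1)/(4 - 1) × (-0.1 - 7)/(4 - 7) = -0.274796
L_3(-0.1) = (-0.1 - (-2))/(7 - (-2)) × (-0.1 - 1)/(7 - 1) × (-0.1 - 4)/(7 - 4) = 0.052895

P(-0.1) = 24×L_0(-0.1) + (-10)×L_1(-0.1) + (-1)×L_2(-0.1) + 15×L_3(-0.1)
P(-0.1) = -4.430333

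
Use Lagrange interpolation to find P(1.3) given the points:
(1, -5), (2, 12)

Lagrange interpolation formula:
P(x) = Σ yᵢ × Lᵢ(x)
where Lᵢ(x) = Π_{j≠i} (x - xⱼ)/(xᵢ - xⱼ)

L_0(1.3) = (1.3 - 2)/(1 - 2) = 0.700000
L_1(1.3) = (1.3 - 1)/(2 - 1) = 0.300000

P(1.3) = (-5)×L_0(1.3) + 12×L_1(1.3)
P(1.3) = 0.100000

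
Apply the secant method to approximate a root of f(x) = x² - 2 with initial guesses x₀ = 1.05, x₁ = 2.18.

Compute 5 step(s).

f(x) = x² - 2
x₀ = 1.05, x₁ = 2.18

Secant formula: x_{n+1} = x_n - f(x_n)(x_n - x_{n-1})/(f(x_n) - f(x_{n-1}))

Iteration 1:
  f(1.050000) = -0.897500
  f(2.180000) = 2.752400
  x_2 = 2.180000 - 2.752400×(2.180000 - 1.050000)/(2.752400 - (-0.897500))
       = 1.327864
Iteration 2:
  f(2.180000) = 2.752400
  f(1.327864) = -0.236778
  x_3 = 1.327864 - (-0.236778)×(1.327864 - 2.180000)/(-0.236778 - 2.752400)
       = 1.395363
Iteration 3:
  f(1.327864) = -0.236778
  f(1.395363) = -0.052962
  x_4 = 1.395363 - (-0.052962)×(1.395363 - 1.327864)/(-0.052962 - (-0.236778))
       = 1.414811
Iteration 4:
  f(1.395363) = -0.052962
  f(1.414811) = 0.001691
  x_5 = 1.414811 - 0.001691×(1.414811 - 1.395363)/(0.001691 - (-0.052962))
       = 1.414210
Iteration 5:
  f(1.414811) = 0.001691
  f(1.414210) = -0.000011
  x_6 = 1.414210 - (-0.000011)×(1.414210 - 1.414811)/(-0.000011 - 0.001691)
       = 1.414214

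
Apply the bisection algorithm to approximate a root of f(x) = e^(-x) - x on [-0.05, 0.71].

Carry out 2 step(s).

f(x) = e^(-x) - x
Initial interval: [-0.05, 0.71]

Iteration 1:
  c_1 = (-0.050000 + 0.710000)/2 = 0.330000
  f(c_1) = f(0.330000) = 0.388924
  f(a) × f(c) ≥ 0, new interval: [0.330000, 0.710000]
Iteration 2:
  c_2 = (0.330000 + 0.710000)/2 = 0.520000
  f(c_2) = f(0.520000) = 0.074521
  f(a) × f(c) ≥ 0, new interval: [0.520000, 0.710000]

After 2 iteration(s), the approximation is c_2 = 0.520000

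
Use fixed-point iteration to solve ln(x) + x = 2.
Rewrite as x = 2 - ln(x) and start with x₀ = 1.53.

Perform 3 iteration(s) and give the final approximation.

Equation: ln(x) + x = 2
Fixed-point form: x = 2 - ln(x)
x₀ = 1.53

x_1 = g(1.530000) = 1.574732
x_2 = g(1.574732) = 1.545915
x_3 = g(1.545915) = 1.564384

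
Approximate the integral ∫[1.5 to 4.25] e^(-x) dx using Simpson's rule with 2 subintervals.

f(x) = e^(-x)
a = 1.5, b = 4.25, n = 2
h = (b - a)/n = 1.375000

Simpson's rule: (h/3)[f(x₀) + 4f(x₁) + 2f(x₂) + ... + f(xₙ)]

x_0 = 1.5000, f(x_0) = 0.223130, coefficient = 1
x_1 = 2.8750, f(x_1) = 0.056416, coefficient = 4
x_2 = 4.2500, f(x_2) = 0.014264, coefficient = 1

I ≈ (1.375000/3) × 0.463059 = 0.212235
Exact value: 0.208866
Error: 0.003369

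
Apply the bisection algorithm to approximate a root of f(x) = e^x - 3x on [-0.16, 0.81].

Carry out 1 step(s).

f(x) = e^x - 3x
Initial interval: [-0.16, 0.81]

Iteration 1:
  c_1 = (-0.160000 + 0.810000)/2 = 0.325000
  f(c_1) = f(0.325000) = 0.409031
  f(a) × f(c) ≥ 0, new interval: [0.325000, 0.810000]

After 1 iteration(s), the approximation is c_1 = 0.325000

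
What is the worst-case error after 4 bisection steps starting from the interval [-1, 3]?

Bisection error bound: |error| ≤ (b-a)/2^n
|error| ≤ (3 - (-1))/2^4 = 4/2^4
|error| ≤ 0.2500000000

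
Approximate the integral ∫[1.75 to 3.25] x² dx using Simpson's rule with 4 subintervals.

f(x) = x²
a = 1.75, b = 3.25, n = 4
h = (b - a)/n = 0.375000

Simpson's rule: (h/3)[f(x₀) + 4f(x₁) + 2f(x₂) + ... + f(xₙ)]

x_0 = 1.7500, f(x_0) = 3.062500, coefficient = 1
x_1 = 2.1250, f(x_1) = 4.515625, coefficient = 4
x_2 = 2.5000, f(x_2) = 6.250000, coefficient = 2
x_3 = 2.8750, f(x_3) = 8.265625, coefficient = 4
x_4 = 3.2500, f(x_4) = 10.562500, coefficient = 1

I ≈ (0.375000/3) × 77.250000 = 9.656250
Exact value: 9.656250
Error: 0.000000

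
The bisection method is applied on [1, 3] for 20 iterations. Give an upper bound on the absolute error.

Bisection error bound: |error| ≤ (b-a)/2^n
|error| ≤ (3 - 1)/2^20 = 2/2^20
|error| ≤ 0.0000019073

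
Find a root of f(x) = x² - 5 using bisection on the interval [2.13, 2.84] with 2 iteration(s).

f(x) = x² - 5
Initial interval: [2.13, 2.84]

Iteration 1:
  c_1 = (2.130000 + 2.840000)/2 = 2.485000
  f(c_1) = f(2.485000) = 1.175225
  f(a) × f(c) < 0, new interval: [2.130000, 2.485000]
Iteration 2:
  c_2 = (2.130000 + 2.485000)/2 = 2.307500
  f(c_2) = f(2.307500) = 0.324556
  f(a) × f(c) < 0, new interval: [2.130000, 2.307500]

After 2 iteration(s), the approximation is c_2 = 2.307500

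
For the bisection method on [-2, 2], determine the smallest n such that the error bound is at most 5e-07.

We need (b-a)/2^n ≤ 5e-07
(2 - (-2))/2^n ≤ 5e-07
4/2^n ≤ 5e-07
2^n ≥ 8000000
n ≥ log₂(8000000) = 22.93
n ≥ 23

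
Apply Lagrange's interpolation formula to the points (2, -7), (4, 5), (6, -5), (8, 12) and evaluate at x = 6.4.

Lagrange interpolation formula:
P(x) = Σ yᵢ × Lᵢ(x)
where Lᵢ(x) = Π_{j≠i} (x - xⱼ)/(xᵢ - xⱼ)

L_0(6.4) = (6.4 - 4)/(2 - 4) × (6.4 - 6)/(2 - 6) × (6.4 - 8)/(2 - 8) = 0.032000
L_1(6.4) = (6.4 - 2)/(4 - 2) × (6.4 - 6)/(4 - 6) × (6.4 - 8)/(4 - 8) = -0.176000
L_2(6.4) = (6.4 - 2)/(6 - 2) × (6.4 - 4)/(6 - 4) × (6.4 - 8)/(6 - 8) = 1.056000
L_3(6.4) = (6.4 - 2)/(8 - 2) × (6.4 - 4)/(8 - 4) × (6.4 - 6)/(8 - 6) = 0.088000

P(6.4) = (-7)×L_0(6.4) + 5×L_1(6.4) + (-5)×L_2(6.4) + 12×L_3(6.4)
P(6.4) = -5.328000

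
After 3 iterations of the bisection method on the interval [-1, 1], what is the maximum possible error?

Bisection error bound: |error| ≤ (b-a)/2^n
|error| ≤ (1 - (-1))/2^3 = 2/2^3
|error| ≤ 0.2500000000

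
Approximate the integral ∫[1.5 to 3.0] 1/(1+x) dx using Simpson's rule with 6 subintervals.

f(x) = 1/(1+x)
a = 1.5, b = 3.0, n = 6
h = (b - a)/n = 0.250000

Simpson's rule: (h/3)[f(x₀) + 4f(x₁) + 2f(x₂) + ... + f(xₙ)]

x_0 = 1.5000, f(x_0) = 0.400000, coefficient = 1
x_1 = 1.7500, f(x_1) = 0.363636, coefficient = 4
x_2 = 2.0000, f(x_2) = 0.333333, coefficient = 2
x_3 = 2.2500, f(x_3) = 0.307692, coefficient = 4
x_4 = 2.5000, f(x_4) = 0.285714, coefficient = 2
x_5 = 2.7500, f(x_5) = 0.266667, coefficient = 4
x_6 = 3.0000, f(x_6) = 0.250000, coefficient = 1

I ≈ (0.250000/3) × 5.640077 = 0.470006
Exact value: 0.470004
Error: 0.000003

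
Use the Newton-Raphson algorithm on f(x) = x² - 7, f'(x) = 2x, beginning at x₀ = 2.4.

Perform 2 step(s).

f(x) = x² - 7
f'(x) = 2x
x₀ = 2.4

Newton-Raphson formula: x_{n+1} = x_n - f(x_n)/f'(x_n)

Iteration 1:
  f(2.400000) = -1.240000
  f'(2.400000) = 4.800000
  x_1 = 2.400000 - (-1.240000)/4.800000 = 2.658333
Iteration 2:
  f(2.658333) = 0.066736
  f'(2.658333) = 5.316667
  x_2 = 2.658333 - 0.066736/5.316667 = 2.645781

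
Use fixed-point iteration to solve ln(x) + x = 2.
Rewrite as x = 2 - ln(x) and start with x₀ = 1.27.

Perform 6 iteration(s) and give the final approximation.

Equation: ln(x) + x = 2
Fixed-point form: x = 2 - ln(x)
x₀ = 1.27

x_1 = g(1.270000) = 1.760983
x_2 = g(1.760983) = 1.434128
x_3 = g(1.434128) = 1.639443
x_4 = g(1.639443) = 1.505643
x_5 = g(1.505643) = 1.590780
x_6 = g(1.590780) = 1.535776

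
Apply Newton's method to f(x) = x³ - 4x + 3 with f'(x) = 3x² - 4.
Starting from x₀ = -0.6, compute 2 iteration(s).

f(x) = x³ - 4x + 3
f'(x) = 3x² - 4
x₀ = -0.6

Newton-Raphson formula: x_{n+1} = x_n - f(x_n)/f'(x_n)

Iteration 1:
  f(-0.600000) = 5.184000
  f'(-0.600000) = -2.920000
  x_1 = -0.600000 - 5.184000/(-2.920000) = 1.175342
Iteration 2:
  f(1.175342) = -0.077717
  f'(1.175342) = 0.144290
  x_2 = 1.175342 - (-0.077717)/0.144290 = 1.713958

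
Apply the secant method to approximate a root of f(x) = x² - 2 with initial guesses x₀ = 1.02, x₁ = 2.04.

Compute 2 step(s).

f(x) = x² - 2
x₀ = 1.02, x₁ = 2.04

Secant formula: x_{n+1} = x_n - f(x_n)(x_n - x_{n-1})/(f(x_n) - f(x_{n-1}))

Iteration 1:
  f(1.020000) = -0.959600
  f(2.040000) = 2.161600
  x_2 = 2.040000 - 2.161600×(2.040000 - 1.020000)/(2.161600 - (-0.959600))
       = 1.333595
Iteration 2:
  f(2.040000) = 2.161600
  f(1.333595) = -0.221525
  x_3 = 1.333595 - (-0.221525)×(1.333595 - 2.040000)/(-0.221525 - 2.161600)
       = 1.399259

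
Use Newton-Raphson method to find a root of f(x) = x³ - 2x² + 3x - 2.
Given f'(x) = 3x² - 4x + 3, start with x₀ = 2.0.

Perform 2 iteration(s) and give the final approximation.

f(x) = x³ - 2x² + 3x - 2
f'(x) = 3x² - 4x + 3
x₀ = 2.0

Newton-Raphson formula: x_{n+1} = x_n - f(x_n)/f'(x_n)

Iteration 1:
  f(2.000000) = 4.000000
  f'(2.000000) = 7.000000
  x_1 = 2.000000 - 4.000000/7.000000 = 1.428571
Iteration 2:
  f(1.428571) = 1.119534
  f'(1.428571) = 3.408163
  x_2 = 1.428571 - 1.119534/3.408163 = 1.100086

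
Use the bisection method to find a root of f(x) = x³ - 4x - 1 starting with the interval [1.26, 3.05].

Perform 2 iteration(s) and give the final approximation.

f(x) = x³ - 4x - 1
Initial interval: [1.26, 3.05]

Iteration 1:
  c_1 = (1.260000 + 3.050000)/2 = 2.155000
  f(c_1) = f(2.155000) = 0.387874
  f(a) × f(c) < 0, new interval: [1.260000, 2.155000]
Iteration 2:
  c_2 = (1.260000 + 2.155000)/2 = 1.707500
  f(c_2) = f(1.707500) = -2.851688
  f(a) × f(c) ≥ 0, new interval: [1.707500, 2.155000]

After 2 iteration(s), the approximation is c_2 = 1.707500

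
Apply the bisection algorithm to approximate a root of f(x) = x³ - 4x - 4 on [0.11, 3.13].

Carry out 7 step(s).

f(x) = x³ - 4x - 4
Initial interval: [0.11, 3.13]

Iteration 1:
  c_1 = (0.110000 + 3.130000)/2 = 1.620000
  f(c_1) = f(1.620000) = -6.228472
  f(a) × f(c) ≥ 0, new interval: [1.620000, 3.130000]
Iteration 2:
  c_2 = (1.620000 + 3.130000)/2 = 2.375000
  f(c_2) = f(2.375000) = -0.103516
  f(a) × f(c) ≥ 0, new interval: [2.375000, 3.130000]
Iteration 3:
  c_3 = (2.375000 + 3.130000)/2 = 2.752500
  f(c_3) = f(2.752500) = 5.843645
  f(a) × f(c) < 0, new interval: [2.375000, 2.752500]
Iteration 4:
  c_4 = (2.375000 + 2.752500)/2 = 2.563750
  f(c_4) = f(2.563750) = 2.596052
  f(a) × f(c) < 0, new interval: [2.375000, 2.563750]
Iteration 5:
  c_5 = (2.375000 + 2.563750)/2 = 2.469375
  f(c_5) = f(2.469375) = 1.180287
  f(a) × f(c) < 0, new interval: [2.375000, 2.469375]
Iteration 6:
  c_6 = (2.375000 + 2.469375)/2 = 2.422187
  f(c_6) = f(2.422187) = 0.522205
  f(a) × f(c) < 0, new interval: [2.375000, 2.422187]
Iteration 7:
  c_7 = (2.375000 + 2.422187)/2 = 2.398594
  f(c_7) = f(2.398594) = 0.205339
  f(a) × f(c) < 0, new interval: [2.375000, 2.398594]

After 7 iteration(s), the approximation is c_7 = 2.398594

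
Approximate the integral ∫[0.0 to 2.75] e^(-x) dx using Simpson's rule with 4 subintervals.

f(x) = e^(-x)
a = 0.0, b = 2.75, n = 4
h = (b - a)/n = 0.687500

Simpson's rule: (h/3)[f(x₀) + 4f(x₁) + 2f(x₂) + ... + f(xₙ)]

x_0 = 0.0000, f(x_0) = 1.000000, coefficient = 1
x_1 = 0.6875, f(x_1) = 0.502832, coefficient = 4
x_2 = 1.3750, f(x_2) = 0.252840, coefficient = 2
x_3 = 2.0625, f(x_3) = 0.127136, coefficient = 4
x_4 = 2.7500, f(x_4) = 0.063928, coefficient = 1

I ≈ (0.687500/3) × 4.089476 = 0.937172
Exact value: 0.936072
Error: 0.001100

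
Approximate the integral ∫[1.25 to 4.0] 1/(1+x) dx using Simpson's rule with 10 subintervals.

f(x) = 1/(1+x)
a = 1.25, b = 4.0, n = 10
h = (b - a)/n = 0.275000

Simpson's rule: (h/3)[f(x₀) + 4f(x₁) + 2f(x₂) + ... + f(xₙ)]

x_0 = 1.2500, f(x_0) = 0.444444, coefficient = 1
x_1 = 1.5250, f(x_1) = 0.396040, coefficient = 4
x_2 = 1.8000, f(x_2) = 0.357143, coefficient = 2
x_3 = 2.0750, f(x_3) = 0.325203, coefficient = 4
x_4 = 2.3500, f(x_4) = 0.298507, coefficient = 2
x_5 = 2.6250, f(x_5) = 0.275862, coefficient = 4
x_6 = 2.9000, f(x_6) = 0.256410, coefficient = 2
x_7 = 3.1750, f(x_7) = 0.239521, coefficient = 4
x_8 = 3.4500, f(x_8) = 0.224719, coefficient = 2
x_9 = 3.7250, f(x_9) = 0.211640, coefficient = 4
x_10 = 4.0000, f(x_10) = 0.200000, coefficient = 1

I ≈ (0.275000/3) × 8.711068 = 0.798515
Exact value: 0.798508
Error: 0.000007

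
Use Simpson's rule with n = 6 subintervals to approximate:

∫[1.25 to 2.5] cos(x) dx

f(x) = cos(x)
a = 1.25, b = 2.5, n = 6
h = (b - a)/n = 0.208333

Simpson's rule: (h/3)[f(x₀) + 4f(x₁) + 2f(x₂) + ... + f(xₙ)]

x_0 = 1.2500, f(x_0) = 0.315322, coefficient = 1
x_1 = 1.4583, f(x_1) = 0.112226, coefficient = 4
x_2 = 1.6667, f(x_2) = -0.095724, coefficient = 2
x_3 = 1.8750, f(x_3) = -0.299534, coefficient = 4
x_4 = 2.0833, f(x_4) = -0.490390, coefficient = 2
x_5 = 2.2917, f(x_5) = -0.660039, coefficient = 4
x_6 = 2.5000, f(x_6) = -0.801144, coefficient = 1

I ≈ (0.208333/3) × -5.047433 = -0.350516
Exact value: -0.350512
Error: 0.000004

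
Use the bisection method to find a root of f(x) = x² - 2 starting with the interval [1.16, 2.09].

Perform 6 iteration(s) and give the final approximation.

f(x) = x² - 2
Initial interval: [1.16, 2.09]

Iteration 1:
  c_1 = (1.160000 + 2.090000)/2 = 1.625000
  f(c_1) = f(1.625000) = 0.640625
  f(a) × f(c) < 0, new interval: [1.160000, 1.625000]
Iteration 2:
  c_2 = (1.160000 + 1.625000)/2 = 1.392500
  f(c_2) = f(1.392500) = -0.060944
  f(a) × f(c) ≥ 0, new interval: [1.392500, 1.625000]
Iteration 3:
  c_3 = (1.392500 + 1.625000)/2 = 1.508750
  f(c_3) = f(1.508750) = 0.276327
  f(a) × f(c) < 0, new interval: [1.392500, 1.508750]
Iteration 4:
  c_4 = (1.392500 + 1.508750)/2 = 1.450625
  f(c_4) = f(1.450625) = 0.104313
  f(a) × f(c) < 0, new interval: [1.392500, 1.450625]
Iteration 5:
  c_5 = (1.392500 + 1.450625)/2 = 1.421563
  f(c_5) = f(1.421563) = 0.020840
  f(a) × f(c) < 0, new interval: [1.392500, 1.421563]
Iteration 6:
  c_6 = (1.392500 + 1.421563)/2 = 1.407031
  f(c_6) = f(1.407031) = -0.020263
  f(a) × f(c) ≥ 0, new interval: [1.407031, 1.421563]

After 6 iteration(s), the approximation is c_6 = 1.407031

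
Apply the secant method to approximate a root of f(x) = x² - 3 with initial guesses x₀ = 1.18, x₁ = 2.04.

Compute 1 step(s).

f(x) = x² - 3
x₀ = 1.18, x₁ = 2.04

Secant formula: x_{n+1} = x_n - f(x_n)(x_n - x_{n-1})/(f(x_n) - f(x_{n-1}))

Iteration 1:
  f(1.180000) = -1.607600
  f(2.040000) = 1.161600
  x_2 = 2.040000 - 1.161600×(2.040000 - 1.180000)/(1.161600 - (-1.607600))
       = 1.679255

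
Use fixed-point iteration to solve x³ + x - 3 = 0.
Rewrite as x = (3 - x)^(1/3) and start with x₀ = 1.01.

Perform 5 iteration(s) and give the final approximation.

Equation: x³ + x - 3 = 0
Fixed-point form: x = (3 - x)^(1/3)
x₀ = 1.01

x_1 = g(1.010000) = 1.257818
x_2 = g(1.257818) = 1.203274
x_3 = g(1.203274) = 1.215702
x_4 = g(1.215702) = 1.212893
x_5 = g(1.212893) = 1.213529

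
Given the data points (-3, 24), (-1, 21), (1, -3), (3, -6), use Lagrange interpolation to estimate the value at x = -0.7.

Lagrange interpolation formula:
P(x) = Σ yᵢ × Lᵢ(x)
where Lᵢ(x) = Π_{j≠i} (x - xⱼ)/(xᵢ - xⱼ)

L_0(-0.7) = (-0.7 - (-1))/(-3 - (-1)) × (-0.7 - 1)/(-3 - 1) × (-0.7 - 3)/(-3 - 3) = -0.039313
L_1(-0.7) = (-0.7 - (-3))/(-1 - (-3)) × (-0.7 - 1)/(-1 - 1) × (-0.7 - 3)/(-1 - 3) = 0.904187
L_2(-0.7) = (-0.7 - (-3))/(1 - (-3)) × (-0.7 - (-1))/(1 - (-1)) × (-0.7 - 3)/(1 - 3) = 0.159563
L_3(-0.7) = (-0.7 - (-3))/(3 - (-3)) × (-0.7 - (-1))/(3 - (-1)) × (-0.7 - 1)/(3 - 1) = -0.024438

P(-0.7) = 24×L_0(-0.7) + 21×L_1(-0.7) + (-3)×L_2(-0.7) + (-6)×L_3(-0.7)
P(-0.7) = 17.712375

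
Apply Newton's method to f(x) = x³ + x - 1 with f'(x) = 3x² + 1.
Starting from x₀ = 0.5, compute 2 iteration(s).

f(x) = x³ + x - 1
f'(x) = 3x² + 1
x₀ = 0.5

Newton-Raphson formula: x_{n+1} = x_n - f(x_n)/f'(x_n)

Iteration 1:
  f(0.500000) = -0.375000
  f'(0.500000) = 1.750000
  x_1 = 0.500000 - (-0.375000)/1.750000 = 0.714286
Iteration 2:
  f(0.714286) = 0.078717
  f'(0.714286) = 2.530612
  x_2 = 0.714286 - 0.078717/2.530612 = 0.683180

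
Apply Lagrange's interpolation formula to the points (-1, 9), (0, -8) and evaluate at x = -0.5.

Lagrange interpolation formula:
P(x) = Σ yᵢ × Lᵢ(x)
where Lᵢ(x) = Π_{j≠i} (x - xⱼ)/(xᵢ - xⱼ)

L_0(-0.5) = (-0.5 - 0)/(-1 - 0) = 0.500000
L_1(-0.5) = (-0.5 - (-1))/(0 - (-1)) = 0.500000

P(-0.5) = 9×L_0(-0.5) + (-8)×L_1(-0.5)
P(-0.5) = 0.500000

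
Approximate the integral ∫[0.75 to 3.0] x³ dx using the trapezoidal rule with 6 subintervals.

f(x) = x³
a = 0.75, b = 3.0, n = 6
h = (b - a)/n = 0.375000

Trapezoidal rule: (h/2)[f(x₀) + 2f(x₁) + 2f(x₂) + ... + f(xₙ)]

x_0 = 0.7500, f(x_0) = 0.421875, coefficient = 1
x_1 = 1.1250, f(x_1) = 1.423828, coefficient = 2
x_2 = 1.5000, f(x_2) = 3.375000, coefficient = 2
x_3 = 1.8750, f(x_3) = 6.591797, coefficient = 2
x_4 = 2.2500, f(x_4) = 11.390625, coefficient = 2
x_5 = 2.6250, f(x_5) = 18.087891, coefficient = 2
x_6 = 3.0000, f(x_6) = 27.000000, coefficient = 1

I ≈ (0.375000/2) × 109.160156 = 20.467529
Exact value: 20.170898
Error: 0.296631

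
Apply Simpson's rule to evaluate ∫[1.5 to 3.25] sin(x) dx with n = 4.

f(x) = sin(x)
a = 1.5, b = 3.25, n = 4
h = (b - a)/n = 0.437500

Simpson's rule: (h/3)[f(x₀) + 4f(x₁) + 2f(x₂) + ... + f(xₙ)]

x_0 = 1.5000, f(x_0) = 0.997495, coefficient = 1
x_1 = 1.9375, f(x_1) = 0.933514, coefficient = 4
x_2 = 2.3750, f(x_2) = 0.693685, coefficient = 2
x_3 = 2.8125, f(x_3) = 0.323185, coefficient = 4
x_4 = 3.2500, f(x_4) = -0.108195, coefficient = 1

I ≈ (0.437500/3) × 7.303465 = 1.065089
Exact value: 1.064867
Error: 0.000222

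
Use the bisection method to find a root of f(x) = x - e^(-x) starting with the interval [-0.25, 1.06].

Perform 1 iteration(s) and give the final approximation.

f(x) = x - e^(-x)
Initial interval: [-0.25, 1.06]

Iteration 1:
  c_1 = (-0.250000 + 1.060000)/2 = 0.405000
  f(c_1) = f(0.405000) = -0.261977
  f(a) × f(c) ≥ 0, new interval: [0.405000, 1.060000]

After 1 iteration(s), the approximation is c_1 = 0.405000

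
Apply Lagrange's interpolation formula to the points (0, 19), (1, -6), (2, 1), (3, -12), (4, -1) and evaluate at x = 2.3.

Lagrange interpolation formula:
P(x) = Σ yᵢ × Lᵢ(x)
where Lᵢ(x) = Π_{j≠i} (x - xⱼ)/(xᵢ - xⱼ)

L_0(2.3) = (2.3 - 1)/(0 - 1) × (2.3 - 2)/(0 - 2) × (2.3 - 3)/(0 - 3) × (2.3 - 4)/(0 - 4) = 0.019337
L_1(2.3) = (2.3 - 0)/(1 - 0) × (2.3 - 2)/(1 - 2) × (2.3 - 3)/(1 - 3) × (2.3 - 4)/(1 - 4) = -0.136850
L_2(2.3) = (2.3 - 0)/(2 - 0) × (2.3 - 1)/(2 - 1) × (2.3 - 3)/(2 - 3) × (2.3 - 4)/(2 - 4) = 0.889525
L_3(2.3) = (2.3 - 0)/(3 - 0) × (2.3 - 1)/(3 - 1) × (2.3 - 2)/(3 - 2) × (2.3 - 4)/(3 - 4) = 0.254150
L_4(2.3) = (2.3 - 0)/(4 - 0) × (2.3 - 1)/(4 - 1) × (2.3 - 2)/(4 - 2) × (2.3 - 3)/(4 - 3) = -0.026162

P(2.3) = 19×L_0(2.3) + (-6)×L_1(2.3) + 1×L_2(2.3) + (-12)×L_3(2.3) + (-1)×L_4(2.3)
P(2.3) = -0.945600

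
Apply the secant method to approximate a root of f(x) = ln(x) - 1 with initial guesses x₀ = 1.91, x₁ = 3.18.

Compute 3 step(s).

f(x) = ln(x) - 1
x₀ = 1.91, x₁ = 3.18

Secant formula: x_{n+1} = x_n - f(x_n)(x_n - x_{n-1})/(f(x_n) - f(x_{n-1}))

Iteration 1:
  f(1.910000) = -0.352897
  f(3.180000) = 0.156881
  x_2 = 3.180000 - 0.156881×(3.180000 - 1.910000)/(0.156881 - (-0.352897))
       = 2.789165
Iteration 2:
  f(3.180000) = 0.156881
  f(2.789165) = 0.025742
  x_3 = 2.789165 - 0.025742×(2.789165 - 3.180000)/(0.025742 - 0.156881)
       = 2.712445
Iteration 3:
  f(2.789165) = 0.025742
  f(2.712445) = -0.002150
  x_4 = 2.712445 - (-0.002150)×(2.712445 - 2.789165)/(-0.002150 - 0.025742)
       = 2.718358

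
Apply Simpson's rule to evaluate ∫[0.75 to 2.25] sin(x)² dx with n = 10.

f(x) = sin(x)²
a = 0.75, b = 2.25, n = 10
h = (b - a)/n = 0.150000

Simpson's rule: (h/3)[f(x₀) + 4f(x₁) + 2f(x₂) + ... + f(xₙ)]

x_0 = 0.7500, f(x_0) = 0.464631, coefficient = 1
x_1 = 0.9000, f(x_1) = 0.613601, coefficient = 4
x_2 = 1.0500, f(x_2) = 0.752423, coefficient = 2
x_3 = 1.2000, f(x_3) = 0.868697, coefficient = 4
x_4 = 1.3500, f(x_4) = 0.952036, coefficient = 2
x_5 = 1.5000, f(x_5) = 0.994996, coefficient = 4
x_6 = 1.6500, f(x_6) = 0.993740, coefficient = 2
x_7 = 1.8000, f(x_7) = 0.948379, coefficient = 4
x_8 = 1.9500, f(x_8) = 0.862966, coefficient = 2
x_9 = 2.1000, f(x_9) = 0.745130, coefficient = 4
x_10 = 2.2500, f(x_10) = 0.605398, coefficient = 1

I ≈ (0.150000/3) × 24.875575 = 1.243779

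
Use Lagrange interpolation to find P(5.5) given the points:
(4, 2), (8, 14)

Lagrange interpolation formula:
P(x) = Σ yᵢ × Lᵢ(x)
where Lᵢ(x) = Π_{j≠i} (x - xⱼ)/(xᵢ - xⱼ)

L_0(5.5) = (5.5 - 8)/(4 - 8) = 0.625000
L_1(5.5) = (5.5 - 4)/(8 - 4) = 0.375000

P(5.5) = 2×L_0(5.5) + 14×L_1(5.5)
P(5.5) = 6.500000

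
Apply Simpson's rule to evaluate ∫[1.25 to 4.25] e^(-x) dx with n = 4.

f(x) = e^(-x)
a = 1.25, b = 4.25, n = 4
h = (b - a)/n = 0.750000

Simpson's rule: (h/3)[f(x₀) + 4f(x₁) + 2f(x₂) + ... + f(xₙ)]

x_0 = 1.2500, f(x_0) = 0.286505, coefficient = 1
x_1 = 2.0000, f(x_1) = 0.135335, coefficient = 4
x_2 = 2.7500, f(x_2) = 0.063928, coefficient = 2
x_3 = 3.5000, f(x_3) = 0.030197, coefficient = 4
x_4 = 4.2500, f(x_4) = 0.014264, coefficient = 1

I ≈ (0.750000/3) × 1.090755 = 0.272689
Exact value: 0.272241
Error: 0.000448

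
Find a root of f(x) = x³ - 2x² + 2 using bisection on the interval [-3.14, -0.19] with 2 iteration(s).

f(x) = x³ - 2x² + 2
Initial interval: [-3.14, -0.19]

Iteration 1:
  c_1 = (-3.140000 + (-0.190000))/2 = -1.665000
  f(c_1) = f(-1.665000) = -8.160205
  f(a) × f(c) ≥ 0, new interval: [-1.665000, -0.190000]
Iteration 2:
  c_2 = (-1.665000 + (-0.190000))/2 = -0.927500
  f(c_2) = f(-0.927500) = -0.518400
  f(a) × f(c) ≥ 0, new interval: [-0.927500, -0.190000]

After 2 iteration(s), the approximation is c_2 = -0.927500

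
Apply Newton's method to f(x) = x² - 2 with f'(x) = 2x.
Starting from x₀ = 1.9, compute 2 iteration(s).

f(x) = x² - 2
f'(x) = 2x
x₀ = 1.9

Newton-Raphson formula: x_{n+1} = x_n - f(x_n)/f'(x_n)

Iteration 1:
  f(1.900000) = 1.610000
  f'(1.900000) = 3.800000
  x_1 = 1.900000 - 1.610000/3.800000 = 1.476316
Iteration 2:
  f(1.476316) = 0.179508
  f'(1.476316) = 2.952632
  x_2 = 1.476316 - 0.179508/2.952632 = 1.415520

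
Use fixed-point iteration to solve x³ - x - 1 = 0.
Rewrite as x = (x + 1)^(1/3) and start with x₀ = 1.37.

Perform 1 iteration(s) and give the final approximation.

Equation: x³ - x - 1 = 0
Fixed-point form: x = (x + 1)^(1/3)
x₀ = 1.37

x_1 = g(1.370000) = 1.333264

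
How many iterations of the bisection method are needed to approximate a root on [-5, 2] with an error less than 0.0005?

We need (b-a)/2^n ≤ 0.0005
(2 - (-5))/2^n ≤ 0.0005
7/2^n ≤ 0.0005
2^n ≥ 14000
n ≥ log₂(14000) = 13.77
n ≥ 14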